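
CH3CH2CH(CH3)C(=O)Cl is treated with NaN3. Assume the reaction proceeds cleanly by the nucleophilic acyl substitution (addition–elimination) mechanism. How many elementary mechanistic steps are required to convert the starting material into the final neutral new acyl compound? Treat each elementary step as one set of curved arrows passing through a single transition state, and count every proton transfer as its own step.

2

Step 1: N3⁻ adds to the carbonyl carbon; the C=O π electrons shift onto oxygen and a tetrahedral alkoxide intermediate forms.
Step 2: Collapse of the tetrahedral intermediate: the alkoxide oxygen pushes its lone pair back to re-form C=O while Cl⁻ leaves.
Total: 2 elementary steps.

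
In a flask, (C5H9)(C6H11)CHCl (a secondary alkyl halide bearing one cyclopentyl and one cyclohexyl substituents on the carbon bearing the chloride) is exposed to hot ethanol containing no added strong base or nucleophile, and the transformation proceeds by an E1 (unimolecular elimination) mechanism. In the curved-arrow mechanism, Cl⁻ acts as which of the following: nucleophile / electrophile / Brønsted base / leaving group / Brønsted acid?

leaving group

Step 1: Unassisted departure of Cl⁻ (taking the C–Cl bonding pair) generates a secondary carbocation.
Cl⁻ departs with both electrons of the breaking σ-bond — that is the definition of a leaving group.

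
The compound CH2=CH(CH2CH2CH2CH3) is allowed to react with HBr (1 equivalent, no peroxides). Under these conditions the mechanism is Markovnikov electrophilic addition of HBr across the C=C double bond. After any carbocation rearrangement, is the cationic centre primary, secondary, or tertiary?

secondary

Step 1: Protonation of the alkene by HBr: the π bond acts as the nucleophile and picks up H⁺, giving the more stable (Markovnikov) secondary carbocation. The H–Br bond breaks heterolytically, releasing Br⁻.
No single 1,2-shift to an adjacent carbon would give a more-substituted cation, so no rearrangement occurs.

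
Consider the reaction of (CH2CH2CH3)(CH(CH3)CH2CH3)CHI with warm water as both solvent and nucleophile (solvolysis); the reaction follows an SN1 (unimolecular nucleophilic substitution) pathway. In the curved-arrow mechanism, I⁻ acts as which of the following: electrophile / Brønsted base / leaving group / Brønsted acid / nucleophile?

Step 1: Unassisted departure of I⁻ (taking the C–I bonding pair) generates a secondary carbocation.
I⁻ departs with both electrons of the breaking σ-bond — that is the definition of a leaving group.

leaving group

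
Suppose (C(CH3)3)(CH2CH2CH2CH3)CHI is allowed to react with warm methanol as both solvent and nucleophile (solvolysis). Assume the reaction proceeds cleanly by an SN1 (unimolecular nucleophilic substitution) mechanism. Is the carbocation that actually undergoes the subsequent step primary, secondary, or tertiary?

Step 1: Rate-determining heterolysis of the C–I bond gives I⁻ and a secondary carbocation.
Step 2: Carbocation rearrangement: a 1,2-methyl shift from the adjacent tert-butyl carbon converts the initially-formed secondary cation into the more stable tertiary cation.
The cation rearranges from secondary to tertiary via a 1,2-methyl shift from the adjacent tert-butyl carbon; the tertiary cation is what reacts next.

tertiary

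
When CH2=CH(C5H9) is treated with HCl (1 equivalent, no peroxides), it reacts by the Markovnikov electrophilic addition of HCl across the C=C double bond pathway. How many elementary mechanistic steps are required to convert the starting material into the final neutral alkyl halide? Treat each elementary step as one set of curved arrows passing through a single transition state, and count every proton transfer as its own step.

3

Step 1: Electrophilic addition begins with the π(C=C) electrons forming a bond to the proton of HCl. Following Markovnikov's rule, the resulting cation is secondary. The H–Cl bond breaks heterolytically, releasing Cl⁻.
Step 2: Carbocation rearrangement: a 1,2-hydride shift from the adjacent cyclopentyl carbon converts the initially-formed secondary cation into the more stable tertiary cation.
Step 3: Cl⁻ captures the cation: a lone pair on Cl⁻ fills the empty p orbital, producing the alkyl halide product.
Total: 3 elementary steps.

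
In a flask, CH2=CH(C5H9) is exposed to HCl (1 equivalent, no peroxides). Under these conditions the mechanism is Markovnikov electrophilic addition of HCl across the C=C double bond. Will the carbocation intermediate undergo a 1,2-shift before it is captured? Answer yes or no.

The first-formed carbocation is secondary.
The adjacent cyclopentyl carbon already bears 2 other carbon substituents and has a hydrogen to migrate; after a 1,2-hydride shift from that carbon the positive charge sits on a tertiary centre.
Tertiary is more stable than secondary, so the shift occurs.

yes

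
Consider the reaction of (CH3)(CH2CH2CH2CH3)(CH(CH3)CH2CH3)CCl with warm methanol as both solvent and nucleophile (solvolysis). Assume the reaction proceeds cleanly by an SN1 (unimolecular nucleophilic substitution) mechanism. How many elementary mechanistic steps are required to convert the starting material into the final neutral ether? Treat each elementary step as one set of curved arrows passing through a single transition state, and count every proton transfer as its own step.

3

Step 1: Unassisted departure of Cl⁻ (taking the C–Cl bonding pair) generates a tertiary carbocation.
(No 1,2-shift: no single shift to an adjacent carbon would give a more stable cation.)
Step 2: Nucleophilic capture: the oxygen of CH3OH bonds to the cationic carbon, producing an oxonium-ion intermediate.
Step 3: Proton transfer from the O–H of the oxonium ion to a solvent molecule delivers the neutral ether.
Total: 3 elementary steps.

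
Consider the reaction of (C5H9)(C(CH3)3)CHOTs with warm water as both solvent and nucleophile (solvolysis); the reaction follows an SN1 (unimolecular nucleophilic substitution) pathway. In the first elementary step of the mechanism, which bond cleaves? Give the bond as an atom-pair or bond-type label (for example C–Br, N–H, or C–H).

Step 1: The C–O bond breaks with both electrons going to the tosylate; TsO⁻ leaves and a secondary carbocation remains.
The bond broken in this step is the C–O bond.

C–O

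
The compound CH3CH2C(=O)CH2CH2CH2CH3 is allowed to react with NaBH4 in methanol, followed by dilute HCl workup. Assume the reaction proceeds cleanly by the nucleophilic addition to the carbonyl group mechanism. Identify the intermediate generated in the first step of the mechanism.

tetrahedral alkoxide intermediate

Step 1: H⁻ (delivered from BH4⁻) attacks the sp² carbonyl carbon; the C=O π bond breaks and the electrons end up as a lone pair on the alkoxide oxygen of the tetrahedral intermediate.
After step 1 the species present is a tetrahedral alkoxide intermediate.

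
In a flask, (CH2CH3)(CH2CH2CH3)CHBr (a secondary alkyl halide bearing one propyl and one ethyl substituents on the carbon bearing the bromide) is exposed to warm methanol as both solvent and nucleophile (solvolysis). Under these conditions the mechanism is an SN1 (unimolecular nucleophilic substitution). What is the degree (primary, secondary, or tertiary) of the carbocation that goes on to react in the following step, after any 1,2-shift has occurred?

Step 1: Ionisation: the C–Br σ-bond cleaves heterolytically; both bonding electrons depart with Br⁻, leaving a secondary carbocation at the α-carbon.
No single 1,2-shift to an adjacent carbon would give a more-substituted cation, so no rearrangement occurs.

secondary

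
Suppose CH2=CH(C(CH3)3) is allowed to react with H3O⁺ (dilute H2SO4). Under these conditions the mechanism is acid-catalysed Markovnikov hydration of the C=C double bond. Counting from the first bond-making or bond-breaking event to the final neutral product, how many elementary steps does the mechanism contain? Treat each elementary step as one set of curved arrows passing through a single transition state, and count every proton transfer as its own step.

4

Step 1: Electrophilic addition begins with the π(C=C) electrons forming a bond to the proton of H3O⁺. Following Markovnikov's rule, the resulting cation is secondary. H2O is released.
Step 2: Carbocation rearrangement: a 1,2-methyl shift from the adjacent tert-butyl carbon converts the initially-formed secondary cation into the more stable tertiary cation.
Step 3: A lone pair on the oxygen of H2O attacks the carbocation, forming a C–O bond and an oxonium ion (a protonated alcohol).
Step 4: Deprotonation of the oxonium ion by a water molecule delivers the neutral alcohol and regenerates the acid catalyst.
Total: 4 elementary steps.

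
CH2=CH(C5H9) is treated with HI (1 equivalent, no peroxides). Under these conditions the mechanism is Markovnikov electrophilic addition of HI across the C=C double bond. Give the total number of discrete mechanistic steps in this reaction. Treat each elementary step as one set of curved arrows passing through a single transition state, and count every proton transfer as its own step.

Step 1: Protonation of the alkene by HI: the π bond acts as the nucleophile and picks up H⁺, giving the more stable (Markovnikov) secondary carbocation. The H–I bond breaks heterolytically, releasing I⁻.
Step 2: A hydride (H with its bonding pair) migrates from the adjacent cyclopentyl carbon to the cationic centre — a 1,2-hydride shift — upgrading the secondary cation to a tertiary one.
Step 3: I⁻ captures the cation: a lone pair on I⁻ fills the empty p orbital, producing the alkyl halide product.
Total: 3 elementary steps.

3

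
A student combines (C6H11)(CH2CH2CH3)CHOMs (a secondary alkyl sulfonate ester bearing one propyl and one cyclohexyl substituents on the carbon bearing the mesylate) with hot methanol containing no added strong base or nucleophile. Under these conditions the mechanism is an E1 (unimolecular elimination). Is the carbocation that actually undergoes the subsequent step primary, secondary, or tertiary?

Step 1: The C–O bond breaks with both electrons going to the mesylate; MsO⁻ leaves and a secondary carbocation remains.
Step 2: A hydride (H with its bonding pair) migrates from the adjacent cyclohexyl carbon to the cationic centre — a 1,2-hydride shift — upgrading the secondary cation to a tertiary one.
The cation rearranges from secondary to tertiary via a 1,2-hydride shift from the adjacent cyclohexyl carbon; the tertiary cation is what reacts next.

tertiary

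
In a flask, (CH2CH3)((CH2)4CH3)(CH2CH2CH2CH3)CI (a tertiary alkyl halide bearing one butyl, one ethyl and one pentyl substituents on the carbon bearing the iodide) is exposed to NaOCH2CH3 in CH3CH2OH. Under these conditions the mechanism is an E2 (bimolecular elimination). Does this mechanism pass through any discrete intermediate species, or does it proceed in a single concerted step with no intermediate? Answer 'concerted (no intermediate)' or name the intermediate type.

concerted (no intermediate)

In one step, CH3CH2O⁻ pulls off a β-proton, the C–I bond cleaves, and a C=C double bond forms between the α- and β-carbons (E2, anti elimination).
All bond changes occur in one transition state; no discrete intermediate is formed.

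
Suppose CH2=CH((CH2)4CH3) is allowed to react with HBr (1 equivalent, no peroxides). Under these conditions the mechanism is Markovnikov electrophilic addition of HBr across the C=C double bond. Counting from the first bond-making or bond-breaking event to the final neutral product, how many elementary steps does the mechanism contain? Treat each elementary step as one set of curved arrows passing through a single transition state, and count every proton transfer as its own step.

2

Step 1: Protonation of the alkene by HBr: the π bond acts as the nucleophile and picks up H⁺, giving the more stable (Markovnikov) secondary carbocation. The H–Br bond breaks heterolytically, releasing Br⁻.
(No 1,2-shift: no single shift to an adjacent carbon would give a more stable cation.)
Step 2: The Br⁻ anion donates a lone pair to the carbocation, forming the new C–Br σ-bond and giving the neutral alkyl halide.
Total: 2 elementary steps.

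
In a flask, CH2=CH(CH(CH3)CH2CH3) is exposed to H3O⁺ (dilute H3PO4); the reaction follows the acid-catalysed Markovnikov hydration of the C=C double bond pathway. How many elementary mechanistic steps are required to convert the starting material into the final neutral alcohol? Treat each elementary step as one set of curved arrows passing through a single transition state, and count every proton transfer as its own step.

4

Step 1: Electrophilic addition begins with the π(C=C) electrons forming a bond to the proton of H3O⁺. Following Markovnikov's rule, the resulting cation is secondary. H2O is released.
Step 2: Carbocation rearrangement: a 1,2-hydride shift from the adjacent sec-butyl carbon converts the initially-formed secondary cation into the more stable tertiary cation.
Step 3: A lone pair on the oxygen of H2O attacks the carbocation, forming a C–O bond and an oxonium ion (a protonated alcohol).
Step 4: Proton transfer from the O–H of the oxonium ion to H2O completes the catalytic cycle and yields the alcohol.
Total: 4 elementary steps.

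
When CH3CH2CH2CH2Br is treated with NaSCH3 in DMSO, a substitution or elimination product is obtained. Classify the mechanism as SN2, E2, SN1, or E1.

SN2

Conditions: a primary substrate with a strong nucleophile in the polar aprotic solvent DMSO.
These conditions are the textbook signature of the SN2 pathway.
An unhindered substrate with a strong nucleophile in a polar aprotic solvent favours one-step backside displacement.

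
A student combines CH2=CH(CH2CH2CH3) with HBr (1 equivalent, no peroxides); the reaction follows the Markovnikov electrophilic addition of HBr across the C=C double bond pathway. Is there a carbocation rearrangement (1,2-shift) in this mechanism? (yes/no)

no

The first-formed carbocation is secondary.
No single 1,2-shift to an adjacent carbon would produce a more-substituted cation than the one already present, so no rearrangement occurs.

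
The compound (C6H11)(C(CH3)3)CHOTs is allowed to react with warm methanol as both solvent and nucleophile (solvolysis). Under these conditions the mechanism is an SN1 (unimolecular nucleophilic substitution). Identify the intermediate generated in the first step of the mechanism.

secondary carbocation

Step 1: The C–O bond breaks with both electrons going to the tosylate; TsO⁻ leaves and a secondary carbocation remains.
After step 1 the species present is a secondary carbocation.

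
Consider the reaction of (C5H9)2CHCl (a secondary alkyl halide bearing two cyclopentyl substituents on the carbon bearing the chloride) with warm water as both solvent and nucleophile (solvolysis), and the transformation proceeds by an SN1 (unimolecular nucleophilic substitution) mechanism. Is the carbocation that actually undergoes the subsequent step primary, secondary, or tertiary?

tertiary

Step 1: Rate-determining heterolysis of the C–Cl bond gives Cl⁻ and a secondary carbocation.
Step 2: A 1,2-hydride shift from the adjacent cyclopentyl carbon moves the positive charge from the secondary centre to an adjacent carbon, generating a more stable tertiary carbocation.
The cation rearranges from secondary to tertiary via a 1,2-hydride shift from the adjacent cyclopentyl carbon; the tertiary cation is what reacts next.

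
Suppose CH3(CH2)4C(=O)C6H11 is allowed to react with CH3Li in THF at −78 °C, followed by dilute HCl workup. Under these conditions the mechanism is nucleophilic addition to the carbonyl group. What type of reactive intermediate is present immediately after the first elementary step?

tetrahedral alkoxide intermediate

Step 1: the carbanion-like carbon of CH3Li attacks the sp² carbonyl carbon; the C=O π bond breaks and the electrons end up as a lone pair on the alkoxide oxygen of the tetrahedral intermediate.
After step 1 the species present is a tetrahedral alkoxide intermediate.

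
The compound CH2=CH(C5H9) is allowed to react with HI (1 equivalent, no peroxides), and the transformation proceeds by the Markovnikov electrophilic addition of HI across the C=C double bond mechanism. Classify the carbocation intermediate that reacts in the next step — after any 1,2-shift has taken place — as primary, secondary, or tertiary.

tertiary

Step 1: Protonation of the alkene by HI: the π bond acts as the nucleophile and picks up H⁺, giving the more stable (Markovnikov) secondary carbocation. The H–I bond breaks heterolytically, releasing I⁻.
Step 2: A 1,2-hydride shift from the adjacent cyclopentyl carbon moves the positive charge from the secondary centre to an adjacent carbon, generating a more stable tertiary carbocation.
The cation rearranges from secondary to tertiary via a 1,2-hydride shift from the adjacent cyclopentyl carbon; the tertiary cation is what reacts next.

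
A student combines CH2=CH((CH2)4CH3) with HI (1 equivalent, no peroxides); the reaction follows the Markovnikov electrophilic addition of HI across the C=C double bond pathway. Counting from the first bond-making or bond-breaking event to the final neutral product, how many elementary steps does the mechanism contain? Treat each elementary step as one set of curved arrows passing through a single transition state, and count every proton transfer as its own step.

Step 1: The π electrons of the C=C bond attack a proton of HI; Markovnikov addition places the new C–H on the less-substituted alkene carbon, so the positive charge ends up on the more-substituted carbon — a secondary carbocation. The H–I bond breaks heterolytically, releasing I⁻.
(No 1,2-shift: no single shift to an adjacent carbon would give a more stable cation.)
Step 2: I⁻ captures the cation: a lone pair on I⁻ fills the empty p orbital, producing the alkyl halide product.
Total: 2 elementary steps.

2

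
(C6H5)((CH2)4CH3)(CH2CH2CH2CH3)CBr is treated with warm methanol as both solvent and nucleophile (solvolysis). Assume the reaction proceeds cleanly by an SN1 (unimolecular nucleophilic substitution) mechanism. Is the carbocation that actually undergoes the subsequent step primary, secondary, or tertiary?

Step 1: The C–Br bond breaks with both electrons going to the bromide; Br⁻ leaves and a tertiary carbocation remains.
No single 1,2-shift to an adjacent carbon would give a more-substituted cation, so no rearrangement occurs.

tertiary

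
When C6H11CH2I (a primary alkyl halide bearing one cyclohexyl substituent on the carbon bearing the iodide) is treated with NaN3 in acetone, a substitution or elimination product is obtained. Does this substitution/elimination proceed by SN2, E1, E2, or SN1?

SN2

Conditions: a primary substrate with a strong nucleophile in the polar aprotic solvent acetone.
These conditions are the textbook signature of the SN2 pathway.
An unhindered substrate with a strong nucleophile in a polar aprotic solvent favours one-step backside displacement.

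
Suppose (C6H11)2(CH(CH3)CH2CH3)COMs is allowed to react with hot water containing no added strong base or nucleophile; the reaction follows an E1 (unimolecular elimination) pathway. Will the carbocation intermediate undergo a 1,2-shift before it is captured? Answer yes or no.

no

The first-formed carbocation is tertiary.
No single 1,2-shift to an adjacent carbon would produce a more-substituted cation than the one already present, so no rearrangement occurs.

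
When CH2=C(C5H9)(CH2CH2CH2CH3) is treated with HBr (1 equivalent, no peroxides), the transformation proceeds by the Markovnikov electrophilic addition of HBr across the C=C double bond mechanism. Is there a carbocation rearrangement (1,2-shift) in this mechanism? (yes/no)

no

The first-formed carbocation is tertiary.
No single 1,2-shift to an adjacent carbon would produce a more-substituted cation than the one already present, so no rearrangement occurs.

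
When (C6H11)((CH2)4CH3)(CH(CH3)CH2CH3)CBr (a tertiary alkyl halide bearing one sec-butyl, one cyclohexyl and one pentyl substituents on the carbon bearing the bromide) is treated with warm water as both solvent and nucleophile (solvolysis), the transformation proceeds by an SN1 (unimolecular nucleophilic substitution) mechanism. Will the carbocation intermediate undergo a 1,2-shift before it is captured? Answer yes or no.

The first-formed carbocation is tertiary.
No single 1,2-shift to an adjacent carbon would produce a more-substituted cation than the one already present, so no rearrangement occurs.

no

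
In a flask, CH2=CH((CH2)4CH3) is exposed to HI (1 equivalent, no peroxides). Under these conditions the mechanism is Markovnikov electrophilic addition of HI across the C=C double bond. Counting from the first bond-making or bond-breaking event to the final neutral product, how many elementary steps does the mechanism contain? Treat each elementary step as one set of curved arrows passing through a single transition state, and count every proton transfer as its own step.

Step 1: Electrophilic addition begins with the π(C=C) electrons forming a bond to the proton of HI. Following Markovnikov's rule, the resulting cation is secondary. The H–I bond breaks heterolytically, releasing I⁻.
(No 1,2-shift: no single shift to an adjacent carbon would give a more stable cation.)
Step 2: I⁻ captures the cation: a lone pair on I⁻ fills the empty p orbital, producing the alkyl halide product.
Total: 2 elementary steps.

2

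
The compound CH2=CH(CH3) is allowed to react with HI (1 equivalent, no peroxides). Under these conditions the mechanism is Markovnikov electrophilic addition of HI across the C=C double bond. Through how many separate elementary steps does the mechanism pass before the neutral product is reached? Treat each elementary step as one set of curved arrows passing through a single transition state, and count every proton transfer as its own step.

2

Step 1: The π electrons of the C=C bond attack a proton of HI; Markovnikov addition places the new C–H on the less-substituted alkene carbon, so the positive charge ends up on the more-substituted carbon — a secondary carbocation. The H–I bond breaks heterolytically, releasing I⁻.
(No 1,2-shift: no single shift to an adjacent carbon would give a more stable cation.)
Step 2: Nucleophilic attack by I⁻ on the carbocation completes the addition, giving R–I.
Total: 2 elementary steps.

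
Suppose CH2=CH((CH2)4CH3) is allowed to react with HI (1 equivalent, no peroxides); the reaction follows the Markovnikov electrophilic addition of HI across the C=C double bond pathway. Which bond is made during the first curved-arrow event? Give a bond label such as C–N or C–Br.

Step 1: Protonation of the alkene by HI: the π bond acts as the nucleophile and picks up H⁺, giving the more stable (Markovnikov) secondary carbocation. The H–I bond breaks heterolytically, releasing I⁻.
The bond formed in this step is the C–H bond.

C–H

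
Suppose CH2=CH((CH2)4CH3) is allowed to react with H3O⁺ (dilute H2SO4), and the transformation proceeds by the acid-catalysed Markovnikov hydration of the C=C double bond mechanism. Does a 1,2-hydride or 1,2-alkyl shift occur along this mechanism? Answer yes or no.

no

The first-formed carbocation is secondary.
No single 1,2-shift to an adjacent carbon would produce a more-substituted cation than the one already present, so no rearrangement occurs.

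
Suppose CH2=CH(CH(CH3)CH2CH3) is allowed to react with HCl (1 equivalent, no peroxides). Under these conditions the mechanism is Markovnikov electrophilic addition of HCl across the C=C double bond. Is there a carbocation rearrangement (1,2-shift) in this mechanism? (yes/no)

yes

The first-formed carbocation is secondary.
The adjacent sec-butyl carbon already bears 2 other carbon substituents and has a hydrogen to migrate; after a 1,2-hydride shift from that carbon the positive charge sits on a tertiary centre.
Tertiary is more stable than secondary, so the shift occurs.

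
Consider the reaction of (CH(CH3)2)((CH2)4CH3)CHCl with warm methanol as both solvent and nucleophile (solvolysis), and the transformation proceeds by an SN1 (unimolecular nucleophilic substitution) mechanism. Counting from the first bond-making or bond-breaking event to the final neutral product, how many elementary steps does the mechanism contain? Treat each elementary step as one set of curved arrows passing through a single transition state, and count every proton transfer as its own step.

Step 1: Unassisted departure of Cl⁻ (taking the C–Cl bonding pair) generates a secondary carbocation.
Step 2: Carbocation rearrangement: a 1,2-hydride shift from the adjacent isopropyl carbon converts the initially-formed secondary cation into the more stable tertiary cation.
Step 3: CH3OH donates an oxygen lone pair into the empty p orbital of the cation, giving a protonated ether (an oxonium ion).
Step 4: Proton transfer from the O–H of the oxonium ion to a solvent molecule delivers the neutral ether.
Total: 4 elementary steps.

4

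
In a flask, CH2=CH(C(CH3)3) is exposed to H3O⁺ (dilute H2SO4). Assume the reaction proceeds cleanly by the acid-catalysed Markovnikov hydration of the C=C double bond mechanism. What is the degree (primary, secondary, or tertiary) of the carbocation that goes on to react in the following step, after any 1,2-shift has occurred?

tertiary

Step 1: Electrophilic addition begins with the π(C=C) electrons forming a bond to the proton of H3O⁺. Following Markovnikov's rule, the resulting cation is secondary. H2O is released.
Step 2: A 1,2-methyl shift from the adjacent tert-butyl carbon moves the positive charge from the secondary centre to an adjacent carbon, generating a more stable tertiary carbocation.
The cation rearranges from secondary to tertiary via a 1,2-methyl shift from the adjacent tert-butyl carbon; the tertiary cation is what reacts next.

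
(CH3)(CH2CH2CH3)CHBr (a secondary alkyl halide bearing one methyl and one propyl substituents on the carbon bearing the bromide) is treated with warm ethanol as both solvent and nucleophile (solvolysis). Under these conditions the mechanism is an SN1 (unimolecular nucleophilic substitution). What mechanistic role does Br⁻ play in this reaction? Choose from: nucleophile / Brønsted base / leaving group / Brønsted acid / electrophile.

Step 1: Unassisted departure of Br⁻ (taking the C–Br bonding pair) generates a secondary carbocation.
Br⁻ departs with both electrons of the breaking σ-bond — that is the definition of a leaving group.

leaving group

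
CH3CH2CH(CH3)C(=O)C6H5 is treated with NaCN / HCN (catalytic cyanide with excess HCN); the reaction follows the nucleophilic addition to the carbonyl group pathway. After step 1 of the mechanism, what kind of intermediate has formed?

Step 1: A lone pair / filled orbital on CN⁻ attacks the electrophilic carbonyl carbon; the π(C=O) electrons shift onto oxygen, producing a tetrahedral alkoxide intermediate.
After step 1 the species present is a tetrahedral alkoxide intermediate.

tetrahedral alkoxide intermediate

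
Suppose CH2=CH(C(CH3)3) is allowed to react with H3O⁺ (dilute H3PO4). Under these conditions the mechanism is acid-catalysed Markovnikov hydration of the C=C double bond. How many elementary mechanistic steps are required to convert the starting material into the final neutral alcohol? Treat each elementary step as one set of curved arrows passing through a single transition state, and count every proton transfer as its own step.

Step 1: Protonation of the alkene by H3O⁺: the π bond acts as the nucleophile and picks up H⁺, giving the more stable (Markovnikov) secondary carbocation. H2O is released.
Step 2: A 1,2-methyl shift from the adjacent tert-butyl carbon moves the positive charge from the secondary centre to an adjacent carbon, generating a more stable tertiary carbocation.
Step 3: Nucleophilic capture of the cation by H2O produces the protonated alcohol (an oxonium ion).
Step 4: Proton transfer from the O–H of the oxonium ion to H2O completes the catalytic cycle and yields the alcohol.
Total: 4 elementary steps.

4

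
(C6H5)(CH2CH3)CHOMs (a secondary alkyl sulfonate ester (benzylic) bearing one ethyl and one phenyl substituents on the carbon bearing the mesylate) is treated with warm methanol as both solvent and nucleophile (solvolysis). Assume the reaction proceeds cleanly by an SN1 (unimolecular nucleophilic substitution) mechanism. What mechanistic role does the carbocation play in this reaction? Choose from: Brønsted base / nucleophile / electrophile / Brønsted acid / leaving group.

Step 2: Nucleophilic capture: the oxygen of CH3OH bonds to the cationic carbon, producing an oxonium-ion intermediate.
The carbocation accepts an electron pair into an empty or π* orbital — it is the electrophile.

electrophile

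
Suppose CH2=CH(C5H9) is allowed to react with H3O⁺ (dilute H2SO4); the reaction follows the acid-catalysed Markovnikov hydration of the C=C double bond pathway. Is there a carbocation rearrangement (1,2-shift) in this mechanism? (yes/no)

yes

The first-formed carbocation is secondary.
The adjacent cyclopentyl carbon already bears 2 other carbon substituents and has a hydrogen to migrate; after a 1,2-hydride shift from that carbon the positive charge sits on a tertiary centre.
Tertiary is more stable than secondary, so the shift occurs.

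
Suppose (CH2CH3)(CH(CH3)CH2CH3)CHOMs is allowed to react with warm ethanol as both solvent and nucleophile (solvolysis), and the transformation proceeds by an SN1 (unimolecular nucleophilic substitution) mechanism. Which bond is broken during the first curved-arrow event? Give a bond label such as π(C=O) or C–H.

Step 1: Ionisation: the C–O σ-bond cleaves heterolytically; both bonding electrons depart with MsO⁻, leaving a secondary carbocation at the α-carbon.
The bond broken in this step is the C–O bond.

C–O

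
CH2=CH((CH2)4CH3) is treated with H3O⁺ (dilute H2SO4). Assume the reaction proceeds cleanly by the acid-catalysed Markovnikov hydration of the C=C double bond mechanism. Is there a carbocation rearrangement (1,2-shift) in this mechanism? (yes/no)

no

The first-formed carbocation is secondary.
No single 1,2-shift to an adjacent carbon would produce a more-substituted cation than the one already present, so no rearrangement occurs.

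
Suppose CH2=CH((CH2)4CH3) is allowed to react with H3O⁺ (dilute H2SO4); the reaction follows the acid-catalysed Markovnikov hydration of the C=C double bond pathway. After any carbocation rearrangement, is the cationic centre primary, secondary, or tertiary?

secondary

Step 1: The π electrons of the C=C bond attack a proton of H3O⁺; Markovnikov addition places the new C–H on the less-substituted alkene carbon, so the positive charge ends up on the more-substituted carbon — a secondary carbocation. H2O is released.
No single 1,2-shift to an adjacent carbon would give a more-substituted cation, so no rearrangement occurs.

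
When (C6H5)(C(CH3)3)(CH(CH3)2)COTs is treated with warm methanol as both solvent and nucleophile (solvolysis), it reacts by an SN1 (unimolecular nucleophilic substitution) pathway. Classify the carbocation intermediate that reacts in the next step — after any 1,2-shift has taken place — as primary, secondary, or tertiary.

tertiary

Step 1: Rate-determining heterolysis of the C–O bond gives TsO⁻ and a tertiary carbocation.
No single 1,2-shift to an adjacent carbon would give a more-substituted cation, so no rearrangement occurs.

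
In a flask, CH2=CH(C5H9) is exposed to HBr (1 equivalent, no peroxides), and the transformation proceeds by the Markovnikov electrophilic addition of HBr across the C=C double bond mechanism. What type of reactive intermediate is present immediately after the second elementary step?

Step 1: Protonation of the alkene by HBr: the π bond acts as the nucleophile and picks up H⁺, giving the more stable (Markovnikov) secondary carbocation. The H–Br bond breaks heterolytically, releasing Br⁻.
Step 2: A 1,2-hydride shift from the adjacent cyclopentyl carbon moves the positive charge from the secondary centre to an adjacent carbon, generating a more stable tertiary carbocation.
After step 2 the species present is a tertiary carbocation.

tertiary carbocation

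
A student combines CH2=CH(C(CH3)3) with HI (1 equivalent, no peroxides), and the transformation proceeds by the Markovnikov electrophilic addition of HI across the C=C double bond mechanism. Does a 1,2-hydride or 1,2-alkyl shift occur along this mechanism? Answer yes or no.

yes

The first-formed carbocation is secondary.
The adjacent tert-butyl carbon has no hydrogen but bears methyl groups; migration of one methyl with its bonding pair (a 1,2-methyl shift) places the charge on a tertiary centre.
Tertiary is more stable than secondary, so the shift occurs.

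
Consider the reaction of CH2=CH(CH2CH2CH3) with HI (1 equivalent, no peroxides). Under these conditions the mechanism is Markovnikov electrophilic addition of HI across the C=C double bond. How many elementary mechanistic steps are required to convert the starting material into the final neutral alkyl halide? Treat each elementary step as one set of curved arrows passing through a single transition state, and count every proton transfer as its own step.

2

Step 1: Electrophilic addition begins with the π(C=C) electrons forming a bond to the proton of HI. Following Markovnikov's rule, the resulting cation is secondary. The H–I bond breaks heterolytically, releasing I⁻.
(No 1,2-shift: no single shift to an adjacent carbon would give a more stable cation.)
Step 2: The I⁻ anion donates a lone pair to the carbocation, forming the new C–I σ-bond and giving the neutral alkyl halide.
Total: 2 elementary steps.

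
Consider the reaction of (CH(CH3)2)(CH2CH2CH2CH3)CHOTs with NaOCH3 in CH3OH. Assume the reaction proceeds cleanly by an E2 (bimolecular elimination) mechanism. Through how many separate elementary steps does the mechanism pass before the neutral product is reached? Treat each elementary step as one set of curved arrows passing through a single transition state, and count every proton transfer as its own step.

Step 1: In one step, CH3O⁻ pulls off a β-proton, the C–O bond cleaves, and a C=C double bond forms between the α- and β-carbons (E2, anti elimination).
Total: 1 elementary step.

1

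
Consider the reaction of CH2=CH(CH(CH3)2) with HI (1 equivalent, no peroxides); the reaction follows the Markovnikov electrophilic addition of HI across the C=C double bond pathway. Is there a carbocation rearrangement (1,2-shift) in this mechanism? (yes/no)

The first-formed carbocation is secondary.
The adjacent isopropyl carbon already bears 2 other carbon substituents and has a hydrogen to migrate; after a 1,2-hydride shift from that carbon the positive charge sits on a tertiary centre.
Tertiary is more stable than secondary, so the shift occurs.

yes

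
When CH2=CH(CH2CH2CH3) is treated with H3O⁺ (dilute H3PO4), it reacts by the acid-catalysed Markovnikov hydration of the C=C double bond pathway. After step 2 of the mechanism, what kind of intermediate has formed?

oxonium ion

Step 1: Electrophilic addition begins with the π(C=C) electrons forming a bond to the proton of H3O⁺. Following Markovnikov's rule, the resulting cation is secondary. H2O is released.
Step 2: Water acts as the nucleophile: an oxygen lone pair bonds to the cationic carbon, giving an oxonium-ion intermediate.
After step 2 the species present is an oxonium ion.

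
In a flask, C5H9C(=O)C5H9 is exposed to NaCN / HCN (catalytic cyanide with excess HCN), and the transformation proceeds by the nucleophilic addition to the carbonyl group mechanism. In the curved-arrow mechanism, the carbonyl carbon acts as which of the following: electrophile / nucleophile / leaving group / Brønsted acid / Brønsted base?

Step 1: Nucleophilic addition: CN⁻ adds to the carbonyl carbon, pushing the π(C=O) electron pair onto oxygen and giving a tetrahedral alkoxide.
The carbonyl carbon accepts an electron pair into an empty or π* orbital — it is the electrophile.

electrophile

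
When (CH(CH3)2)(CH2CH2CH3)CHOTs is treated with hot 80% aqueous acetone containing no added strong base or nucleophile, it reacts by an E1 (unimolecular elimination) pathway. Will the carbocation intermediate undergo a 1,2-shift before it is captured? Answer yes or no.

yes

The first-formed carbocation is secondary.
The adjacent isopropyl carbon already bears 2 other carbon substituents and has a hydrogen to migrate; after a 1,2-hydride shift from that carbon the positive charge sits on a tertiary centre.
Tertiary is more stable than secondary, so the shift occurs.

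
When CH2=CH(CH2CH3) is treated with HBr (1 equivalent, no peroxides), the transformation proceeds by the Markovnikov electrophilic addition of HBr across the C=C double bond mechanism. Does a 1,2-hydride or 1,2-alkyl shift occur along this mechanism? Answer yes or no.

no

The first-formed carbocation is secondary.
No single 1,2-shift to an adjacent carbon would produce a more-substituted cation than the one already present, so no rearrangement occurs.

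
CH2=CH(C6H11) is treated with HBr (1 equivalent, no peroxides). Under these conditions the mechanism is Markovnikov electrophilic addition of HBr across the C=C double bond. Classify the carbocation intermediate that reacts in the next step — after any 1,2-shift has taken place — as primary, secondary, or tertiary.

Step 1: The π electrons of the C=C bond attack a proton of HBr; Markovnikov addition places the new C–H on the less-substituted alkene carbon, so the positive charge ends up on the more-substituted carbon — a secondary carbocation. The H–Br bond breaks heterolytically, releasing Br⁻.
Step 2: A hydride (H with its bonding pair) migrates from the adjacent cyclohexyl carbon to the cationic centre — a 1,2-hydride shift — upgrading the secondary cation to a tertiary one.
The cation rearranges from secondary to tertiary via a 1,2-hydride shift from the adjacent cyclohexyl carbon; the tertiary cation is what reacts next.

tertiary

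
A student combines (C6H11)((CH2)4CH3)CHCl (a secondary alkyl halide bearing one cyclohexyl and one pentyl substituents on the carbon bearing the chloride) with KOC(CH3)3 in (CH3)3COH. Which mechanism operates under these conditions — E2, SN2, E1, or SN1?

Conditions: a strong/bulky base with a secondary substrate bearing a β-hydrogen.
These conditions are the textbook signature of the E2 pathway.
A strong (often hindered) base removes a β-H in concert with loss of the leaving group — bimolecular elimination.

E2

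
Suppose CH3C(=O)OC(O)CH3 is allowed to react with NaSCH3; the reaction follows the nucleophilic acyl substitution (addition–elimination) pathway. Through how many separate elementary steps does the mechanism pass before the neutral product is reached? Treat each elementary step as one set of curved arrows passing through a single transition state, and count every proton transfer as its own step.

2

Step 1: Nucleophilic addition of CH3S⁻ to the acyl carbon breaks the π(C=O) bond and yields a tetrahedral, anionic intermediate.
Step 2: Elimination step: re-formation of the carbonyl π bond drives out CH3CO2⁻, giving the new acyl compound.
Total: 2 elementary steps.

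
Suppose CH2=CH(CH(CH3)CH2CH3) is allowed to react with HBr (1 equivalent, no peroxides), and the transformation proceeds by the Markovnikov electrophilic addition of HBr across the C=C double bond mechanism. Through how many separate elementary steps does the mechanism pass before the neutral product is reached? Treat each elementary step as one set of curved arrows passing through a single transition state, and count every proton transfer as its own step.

3

Step 1: The π electrons of the C=C bond attack a proton of HBr; Markovnikov addition places the new C–H on the less-substituted alkene carbon, so the positive charge ends up on the more-substituted carbon — a secondary carbocation. The H–Br bond breaks heterolytically, releasing Br⁻.
Step 2: A 1,2-hydride shift from the adjacent sec-butyl carbon moves the positive charge from the secondary centre to an adjacent carbon, generating a more stable tertiary carbocation.
Step 3: Br⁻ captures the cation: a lone pair on Br⁻ fills the empty p orbital, producing the alkyl halide product.
Total: 3 elementary steps.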